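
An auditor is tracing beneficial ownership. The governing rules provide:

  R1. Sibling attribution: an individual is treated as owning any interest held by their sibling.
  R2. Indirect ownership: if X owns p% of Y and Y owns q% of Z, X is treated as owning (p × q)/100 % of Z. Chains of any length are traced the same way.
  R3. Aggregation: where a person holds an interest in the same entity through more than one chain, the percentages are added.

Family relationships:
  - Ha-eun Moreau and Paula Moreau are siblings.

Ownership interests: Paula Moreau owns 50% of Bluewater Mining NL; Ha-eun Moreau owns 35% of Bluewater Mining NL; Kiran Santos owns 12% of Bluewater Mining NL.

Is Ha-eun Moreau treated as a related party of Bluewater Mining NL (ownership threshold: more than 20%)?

By sibling attribution (R1), Ha-eun Moreau is treated as also owning Paula Moreau's interest in Bluewater Mining NL, giving 35% + 50% = 85%.
Direct interest in Bluewater Mining NL: 85%.
85% exceeds the 20% threshold, so Ha-eun is a related party to Bluewater Mining NL.

Yes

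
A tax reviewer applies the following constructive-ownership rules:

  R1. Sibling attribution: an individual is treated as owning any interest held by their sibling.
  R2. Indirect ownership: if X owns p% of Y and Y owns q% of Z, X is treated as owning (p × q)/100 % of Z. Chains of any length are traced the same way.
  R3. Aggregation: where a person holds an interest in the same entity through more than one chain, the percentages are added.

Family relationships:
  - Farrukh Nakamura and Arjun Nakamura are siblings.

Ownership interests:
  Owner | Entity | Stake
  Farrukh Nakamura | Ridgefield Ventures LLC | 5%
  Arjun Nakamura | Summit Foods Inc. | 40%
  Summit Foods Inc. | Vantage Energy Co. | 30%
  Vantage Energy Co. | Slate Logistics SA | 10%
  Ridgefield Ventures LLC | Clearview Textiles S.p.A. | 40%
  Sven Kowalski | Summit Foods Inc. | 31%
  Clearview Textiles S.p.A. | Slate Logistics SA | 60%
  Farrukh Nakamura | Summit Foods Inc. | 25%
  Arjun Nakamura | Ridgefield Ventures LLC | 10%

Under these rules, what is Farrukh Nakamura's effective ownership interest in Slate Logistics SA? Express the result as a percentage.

5.55%

By sibling attribution (R1), Farrukh Nakamura is treated as also owning Arjun Nakamura's interest in Ridgefield Ventures LLC, giving 5% + 10% = 15%.
By sibling attribution (R1), Farrukh Nakamura is treated as also owning Arjun Nakamura's interest in Summit Foods Inc, giving 25% + 40% = 65%.
Chain via Ridgefield Ventures LLC → Clearview Textiles S.p.A. (R2): 15% × 40% × 60% = 3.6% of Slate Logistics SA.
Chain via Summit Foods Inc. → Vantage Energy Co. (R2): 65% × 30% × 10% = 1.95% of Slate Logistics SA.
Aggregating (R3): 3.6% + 1.95% = 5.55%.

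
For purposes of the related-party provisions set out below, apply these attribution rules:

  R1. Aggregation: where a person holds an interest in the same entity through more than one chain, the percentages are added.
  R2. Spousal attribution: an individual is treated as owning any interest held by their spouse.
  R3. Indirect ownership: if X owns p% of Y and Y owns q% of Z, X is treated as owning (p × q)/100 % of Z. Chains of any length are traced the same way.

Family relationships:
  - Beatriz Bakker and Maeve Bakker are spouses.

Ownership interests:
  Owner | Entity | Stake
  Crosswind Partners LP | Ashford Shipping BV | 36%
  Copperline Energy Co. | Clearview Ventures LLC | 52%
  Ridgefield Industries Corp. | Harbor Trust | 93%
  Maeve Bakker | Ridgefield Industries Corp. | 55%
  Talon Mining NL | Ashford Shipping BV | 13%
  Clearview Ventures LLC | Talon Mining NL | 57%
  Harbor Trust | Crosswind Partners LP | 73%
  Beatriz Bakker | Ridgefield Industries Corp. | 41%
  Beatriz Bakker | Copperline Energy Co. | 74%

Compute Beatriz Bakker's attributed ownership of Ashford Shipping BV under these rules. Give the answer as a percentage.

26.314152%

By spousal attribution (R2), Beatriz Bakker is treated as also owning Maeve Bakker's interest in Ridgefield Industries Corp, giving 41% + 55% = 96%.
Chain via Ridgefield Industries Corp. → Harbor Trust → Crosswind Partners LP (R3): 96% × 93% × 73% × 36% = 23.462784% of Ashford Shipping BV.
Chain via Copperline Energy Co. → Clearview Ventures LLC → Talon Mining NL (R3): 74% × 52% × 57% × 13% = 2.851368% of Ashford Shipping BV.
Aggregating (R1): 23.462784% + 2.851368% = 26.314152%.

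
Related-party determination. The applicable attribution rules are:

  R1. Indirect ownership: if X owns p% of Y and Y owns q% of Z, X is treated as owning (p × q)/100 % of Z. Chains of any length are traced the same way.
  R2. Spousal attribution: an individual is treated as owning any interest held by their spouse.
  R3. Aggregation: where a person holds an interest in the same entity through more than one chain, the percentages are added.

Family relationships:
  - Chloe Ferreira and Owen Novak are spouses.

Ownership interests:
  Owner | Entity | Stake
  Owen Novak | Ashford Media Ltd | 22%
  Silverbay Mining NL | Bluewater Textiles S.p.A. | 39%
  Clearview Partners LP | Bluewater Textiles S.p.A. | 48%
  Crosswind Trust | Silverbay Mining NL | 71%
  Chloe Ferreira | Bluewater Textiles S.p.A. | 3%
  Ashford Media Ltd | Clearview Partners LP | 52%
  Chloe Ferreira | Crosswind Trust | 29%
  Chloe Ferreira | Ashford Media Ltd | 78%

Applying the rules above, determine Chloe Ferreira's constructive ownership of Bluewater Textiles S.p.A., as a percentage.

By spousal attribution (R2), Chloe Ferreira is treated as also owning Owen Novak's interest in Ashford Media Ltd, giving 78% + 22% = 100%.
Chain via Ashford Media Ltd → Clearview Partners LP (R1): 100% × 52% × 48% = 24.96% of Bluewater Textiles S.p.A.
Chain via Crosswind Trust → Silverbay Mining NL (R1): 29% × 71% × 39% = 8.0301% of Bluewater Textiles S.p.A.
Direct interest in Bluewater Textiles S.p.A: 3%.
Aggregating (R3): 24.96% + 8.0301% + 3% = 35.9901%.

35.9901%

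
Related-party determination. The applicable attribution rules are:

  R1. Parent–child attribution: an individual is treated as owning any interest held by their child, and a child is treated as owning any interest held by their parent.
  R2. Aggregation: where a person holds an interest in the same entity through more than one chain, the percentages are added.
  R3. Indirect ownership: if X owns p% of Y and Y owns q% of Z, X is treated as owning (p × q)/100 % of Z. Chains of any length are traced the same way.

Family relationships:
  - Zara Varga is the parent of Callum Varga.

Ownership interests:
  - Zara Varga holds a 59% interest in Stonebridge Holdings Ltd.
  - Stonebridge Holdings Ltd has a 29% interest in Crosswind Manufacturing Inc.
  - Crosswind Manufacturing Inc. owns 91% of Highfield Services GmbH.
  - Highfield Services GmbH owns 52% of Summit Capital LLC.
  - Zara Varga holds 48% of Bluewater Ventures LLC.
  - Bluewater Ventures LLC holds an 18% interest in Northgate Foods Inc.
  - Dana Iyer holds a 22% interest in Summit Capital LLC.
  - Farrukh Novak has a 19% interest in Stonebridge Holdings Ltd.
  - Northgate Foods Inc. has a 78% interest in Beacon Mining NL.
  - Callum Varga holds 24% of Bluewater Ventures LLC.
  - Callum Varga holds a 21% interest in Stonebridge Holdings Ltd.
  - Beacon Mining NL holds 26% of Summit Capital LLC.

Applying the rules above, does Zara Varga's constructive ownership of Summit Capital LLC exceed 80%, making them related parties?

By parent–child attribution (R1), Zara Varga is treated as also owning Callum Varga's interest in Stonebridge Holdings Ltd, giving 59% + 21% = 80%.
By parent–child attribution (R1), Zara Varga is treated as also owning Callum Varga's interest in Bluewater Ventures LLC, giving 48% + 24% = 72%.
Chain via Stonebridge Holdings Ltd → Crosswind Manufacturing Inc. → Highfield Services GmbH (R3): 80% × 29% × 91% × 52% = 10.97824% of Summit Capital LLC.
Chain via Bluewater Ventures LLC → Northgate Foods Inc. → Beacon Mining NL (R3): 72% × 18% × 78% × 26% = 2.628288% of Summit Capital LLC.
Aggregating (R2): 10.97824% + 2.628288% = 13.606528%.
13.606528% does not exceed the 80% threshold, so Zara is not a related party to Summit Capital LLC.

No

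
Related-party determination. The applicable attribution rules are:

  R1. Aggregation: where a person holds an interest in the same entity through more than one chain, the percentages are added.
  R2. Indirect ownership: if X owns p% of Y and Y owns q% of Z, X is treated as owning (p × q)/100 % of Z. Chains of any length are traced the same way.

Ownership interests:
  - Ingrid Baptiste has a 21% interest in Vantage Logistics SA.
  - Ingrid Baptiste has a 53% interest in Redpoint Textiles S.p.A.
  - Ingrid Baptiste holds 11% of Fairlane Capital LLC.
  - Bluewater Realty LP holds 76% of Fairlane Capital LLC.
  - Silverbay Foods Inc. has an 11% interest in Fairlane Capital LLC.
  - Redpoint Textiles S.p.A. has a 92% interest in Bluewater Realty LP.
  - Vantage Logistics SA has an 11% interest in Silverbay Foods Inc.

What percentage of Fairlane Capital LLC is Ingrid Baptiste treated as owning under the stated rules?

Chain via Redpoint Textiles S.p.A. → Bluewater Realty LP (R2): 53% × 92% × 76% = 37.0576% of Fairlane Capital LLC.
Chain via Vantage Logistics SA → Silverbay Foods Inc. (R2): 21% × 11% × 11% = 0.2541% of Fairlane Capital LLC.
Direct interest in Fairlane Capital LLC: 11%.
Aggregating (R1): 37.0576% + 0.2541% + 11% = 48.3117%.

48.3117%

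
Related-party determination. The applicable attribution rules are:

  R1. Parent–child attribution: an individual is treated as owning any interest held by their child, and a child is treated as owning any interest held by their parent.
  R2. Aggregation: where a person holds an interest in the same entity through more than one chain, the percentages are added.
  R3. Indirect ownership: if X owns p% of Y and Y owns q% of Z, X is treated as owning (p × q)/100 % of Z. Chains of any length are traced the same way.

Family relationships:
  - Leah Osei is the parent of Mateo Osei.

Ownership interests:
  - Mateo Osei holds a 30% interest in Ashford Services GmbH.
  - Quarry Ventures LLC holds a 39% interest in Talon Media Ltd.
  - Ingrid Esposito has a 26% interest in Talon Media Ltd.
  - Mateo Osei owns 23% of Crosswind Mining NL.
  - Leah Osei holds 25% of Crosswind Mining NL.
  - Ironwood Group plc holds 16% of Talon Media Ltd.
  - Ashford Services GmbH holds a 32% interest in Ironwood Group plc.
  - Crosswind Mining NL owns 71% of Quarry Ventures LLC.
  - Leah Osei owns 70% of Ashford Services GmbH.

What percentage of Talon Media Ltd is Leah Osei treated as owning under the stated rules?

18.4112%

By parent–child attribution (R1), Leah Osei is treated as also owning Mateo Osei's interest in Crosswind Mining NL, giving 25% + 23% = 48%.
By parent–child attribution (R1), Leah Osei is treated as also owning Mateo Osei's interest in Ashford Services GmbH, giving 70% + 30% = 100%.
Chain via Crosswind Mining NL → Quarry Ventures LLC (R3): 48% × 71% × 39% = 13.2912% of Talon Media Ltd.
Chain via Ashford Services GmbH → Ironwood Group plc (R3): 100% × 32% × 16% = 5.12% of Talon Media Ltd.
Aggregating (R2): 13.2912% + 5.12% = 18.4112%.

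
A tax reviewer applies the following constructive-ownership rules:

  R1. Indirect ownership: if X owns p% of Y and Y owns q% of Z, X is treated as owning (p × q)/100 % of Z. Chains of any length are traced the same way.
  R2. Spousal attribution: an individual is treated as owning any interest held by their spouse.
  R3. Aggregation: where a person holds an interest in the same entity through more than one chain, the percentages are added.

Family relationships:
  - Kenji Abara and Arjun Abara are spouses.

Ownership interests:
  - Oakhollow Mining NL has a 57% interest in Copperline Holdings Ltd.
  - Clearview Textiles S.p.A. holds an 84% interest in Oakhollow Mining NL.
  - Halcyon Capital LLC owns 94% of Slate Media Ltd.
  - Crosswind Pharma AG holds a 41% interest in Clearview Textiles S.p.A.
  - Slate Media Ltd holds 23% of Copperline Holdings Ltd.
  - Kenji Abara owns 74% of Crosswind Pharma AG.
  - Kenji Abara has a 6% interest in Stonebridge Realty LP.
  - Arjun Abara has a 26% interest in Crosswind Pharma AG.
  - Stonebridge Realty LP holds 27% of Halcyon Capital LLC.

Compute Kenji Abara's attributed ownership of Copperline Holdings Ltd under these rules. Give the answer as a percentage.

19.981044%

By spousal attribution (R2), Kenji Abara is treated as also owning Arjun Abara's interest in Crosswind Pharma AG, giving 74% + 26% = 100%.
Chain via Crosswind Pharma AG → Clearview Textiles S.p.A. → Oakhollow Mining NL (R1): 100% × 41% × 84% × 57% = 19.6308% of Copperline Holdings Ltd.
Chain via Stonebridge Realty LP → Halcyon Capital LLC → Slate Media Ltd (R1): 6% × 27% × 94% × 23% = 0.350244% of Copperline Holdings Ltd.
Aggregating (R3): 19.6308% + 0.350244% = 19.981044%.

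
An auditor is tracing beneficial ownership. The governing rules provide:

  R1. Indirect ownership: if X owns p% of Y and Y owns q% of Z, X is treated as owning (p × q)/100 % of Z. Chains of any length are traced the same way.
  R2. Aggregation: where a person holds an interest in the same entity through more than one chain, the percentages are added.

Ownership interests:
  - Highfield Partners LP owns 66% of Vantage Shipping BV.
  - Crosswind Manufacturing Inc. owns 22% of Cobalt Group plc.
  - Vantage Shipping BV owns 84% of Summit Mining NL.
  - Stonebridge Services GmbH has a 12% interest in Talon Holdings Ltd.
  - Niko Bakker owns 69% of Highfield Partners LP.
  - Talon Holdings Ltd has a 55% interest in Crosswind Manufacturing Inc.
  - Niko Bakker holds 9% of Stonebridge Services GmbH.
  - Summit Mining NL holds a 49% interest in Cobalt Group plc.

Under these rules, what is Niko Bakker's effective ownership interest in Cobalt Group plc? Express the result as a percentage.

18.874944%

Chain via Highfield Partners LP → Vantage Shipping BV → Summit Mining NL (R1): 69% × 66% × 84% × 49% = 18.744264% of Cobalt Group plc.
Chain via Stonebridge Services GmbH → Talon Holdings Ltd → Crosswind Manufacturing Inc. (R1): 9% × 12% × 55% × 22% = 0.13068% of Cobalt Group plc.
Aggregating (R2): 18.744264% + 0.13068% = 18.874944%.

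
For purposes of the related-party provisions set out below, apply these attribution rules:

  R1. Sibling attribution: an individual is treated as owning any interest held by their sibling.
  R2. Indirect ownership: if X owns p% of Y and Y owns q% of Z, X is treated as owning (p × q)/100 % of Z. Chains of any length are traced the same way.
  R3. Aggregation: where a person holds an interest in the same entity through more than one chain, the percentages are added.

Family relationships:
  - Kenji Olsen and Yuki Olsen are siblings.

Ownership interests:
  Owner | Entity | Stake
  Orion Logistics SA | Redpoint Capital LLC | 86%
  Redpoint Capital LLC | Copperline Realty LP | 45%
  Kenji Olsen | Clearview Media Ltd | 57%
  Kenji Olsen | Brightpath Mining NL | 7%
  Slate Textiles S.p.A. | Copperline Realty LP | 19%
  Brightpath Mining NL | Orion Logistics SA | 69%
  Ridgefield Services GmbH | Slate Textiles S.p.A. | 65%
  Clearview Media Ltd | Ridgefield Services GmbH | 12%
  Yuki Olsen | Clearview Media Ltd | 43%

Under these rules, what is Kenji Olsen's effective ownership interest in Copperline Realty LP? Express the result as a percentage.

By sibling attribution (R1), Kenji Olsen is treated as also owning Yuki Olsen's interest in Clearview Media Ltd, giving 57% + 43% = 100%.
Chain via Clearview Media Ltd → Ridgefield Services GmbH → Slate Textiles S.p.A. (R2): 100% × 12% × 65% × 19% = 1.482% of Copperline Realty LP.
Chain via Brightpath Mining NL → Orion Logistics SA → Redpoint Capital LLC (R2): 7% × 69% × 86% × 45% = 1.86921% of Copperline Realty LP.
Aggregating (R3): 1.482% + 1.86921% = 3.35121%.

3.35121%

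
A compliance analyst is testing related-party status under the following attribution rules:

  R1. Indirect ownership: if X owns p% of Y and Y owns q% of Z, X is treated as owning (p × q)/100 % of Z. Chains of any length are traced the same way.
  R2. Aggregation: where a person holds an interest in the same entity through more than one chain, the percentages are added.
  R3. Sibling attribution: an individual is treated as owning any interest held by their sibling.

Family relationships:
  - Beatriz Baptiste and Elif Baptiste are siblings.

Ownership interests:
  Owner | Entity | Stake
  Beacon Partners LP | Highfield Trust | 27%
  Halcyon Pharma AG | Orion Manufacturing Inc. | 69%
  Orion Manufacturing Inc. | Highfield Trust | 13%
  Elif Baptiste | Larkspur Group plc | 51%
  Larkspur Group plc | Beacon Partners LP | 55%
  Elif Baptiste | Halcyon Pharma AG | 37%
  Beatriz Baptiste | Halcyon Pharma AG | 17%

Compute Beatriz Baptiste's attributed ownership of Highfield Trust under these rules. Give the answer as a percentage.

By sibling attribution (R3), Beatriz Baptiste is treated as also owning Elif Baptiste's interest in Halcyon Pharma AG, giving 17% + 37% = 54%.
By sibling attribution (R3), Beatriz Baptiste is treated as owning Elif Baptiste's 51% interest in Larkspur Group plc.
Chain via Halcyon Pharma AG → Orion Manufacturing Inc. (R1): 54% × 69% × 13% = 4.8438% of Highfield Trust.
Chain via Larkspur Group plc → Beacon Partners LP (R1): 51% × 55% × 27% = 7.5735% of Highfield Trust.
Aggregating (R2): 4.8438% + 7.5735% = 12.4173%.

12.4173%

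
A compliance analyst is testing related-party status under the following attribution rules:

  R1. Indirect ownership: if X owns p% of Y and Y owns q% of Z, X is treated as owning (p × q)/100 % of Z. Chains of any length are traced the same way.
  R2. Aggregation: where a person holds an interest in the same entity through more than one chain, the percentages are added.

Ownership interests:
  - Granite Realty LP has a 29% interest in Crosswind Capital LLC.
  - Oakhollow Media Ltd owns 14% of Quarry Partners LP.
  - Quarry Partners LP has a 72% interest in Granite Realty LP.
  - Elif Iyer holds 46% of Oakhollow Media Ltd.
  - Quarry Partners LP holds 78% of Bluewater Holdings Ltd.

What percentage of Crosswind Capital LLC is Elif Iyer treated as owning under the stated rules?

1.344672%

Chain via Oakhollow Media Ltd → Quarry Partners LP → Granite Realty LP (R1): 46% × 14% × 72% × 29% = 1.344672% of Crosswind Capital LLC.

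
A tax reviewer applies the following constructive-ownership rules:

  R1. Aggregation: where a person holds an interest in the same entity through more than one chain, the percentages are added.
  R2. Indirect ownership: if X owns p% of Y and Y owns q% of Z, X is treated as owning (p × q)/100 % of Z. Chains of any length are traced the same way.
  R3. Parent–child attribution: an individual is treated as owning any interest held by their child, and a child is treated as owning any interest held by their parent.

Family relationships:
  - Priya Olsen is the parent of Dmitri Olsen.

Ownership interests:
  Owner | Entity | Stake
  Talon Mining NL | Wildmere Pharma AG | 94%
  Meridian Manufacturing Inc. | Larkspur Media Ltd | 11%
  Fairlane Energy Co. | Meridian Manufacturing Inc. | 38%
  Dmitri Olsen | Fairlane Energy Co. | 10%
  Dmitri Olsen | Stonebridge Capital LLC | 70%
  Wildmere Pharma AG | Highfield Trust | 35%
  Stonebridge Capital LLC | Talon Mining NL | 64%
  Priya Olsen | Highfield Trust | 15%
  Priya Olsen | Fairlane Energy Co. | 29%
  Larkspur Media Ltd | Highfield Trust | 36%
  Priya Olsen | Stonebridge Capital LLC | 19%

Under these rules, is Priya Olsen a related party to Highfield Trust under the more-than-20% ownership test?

Yes

By parent–child attribution (R3), Priya Olsen is treated as also owning Dmitri Olsen's interest in Fairlane Energy Co, giving 29% + 10% = 39%.
By parent–child attribution (R3), Priya Olsen is treated as also owning Dmitri Olsen's interest in Stonebridge Capital LLC, giving 19% + 70% = 89%.
Chain via Fairlane Energy Co. → Meridian Manufacturing Inc. → Larkspur Media Ltd (R2): 39% × 38% × 11% × 36% = 0.586872% of Highfield Trust.
Chain via Stonebridge Capital LLC → Talon Mining NL → Wildmere Pharma AG (R2): 89% × 64% × 94% × 35% = 18.73984% of Highfield Trust.
Direct interest in Highfield Trust: 15%.
Aggregating (R1): 0.586872% + 18.73984% + 15% = 34.326712%.
34.326712% exceeds the 20% threshold, so Priya is a related party to Highfield Trust.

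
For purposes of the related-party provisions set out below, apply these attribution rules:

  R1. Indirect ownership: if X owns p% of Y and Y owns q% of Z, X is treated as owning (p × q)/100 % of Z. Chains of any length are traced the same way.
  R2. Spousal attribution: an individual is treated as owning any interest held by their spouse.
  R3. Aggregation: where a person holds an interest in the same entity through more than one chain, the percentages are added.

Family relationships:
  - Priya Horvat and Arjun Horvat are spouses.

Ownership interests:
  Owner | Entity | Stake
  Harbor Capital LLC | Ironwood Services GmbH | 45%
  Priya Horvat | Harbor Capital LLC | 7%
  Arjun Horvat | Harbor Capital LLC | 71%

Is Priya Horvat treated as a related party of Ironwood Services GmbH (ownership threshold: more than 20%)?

By spousal attribution (R2), Priya Horvat is treated as also owning Arjun Horvat's interest in Harbor Capital LLC, giving 7% + 71% = 78%.
Chain via Harbor Capital LLC (R1): 78% × 45% = 35.1% of Ironwood Services GmbH.
35.1% exceeds the 20% threshold, so Priya is a related party to Ironwood Services GmbH.

Yes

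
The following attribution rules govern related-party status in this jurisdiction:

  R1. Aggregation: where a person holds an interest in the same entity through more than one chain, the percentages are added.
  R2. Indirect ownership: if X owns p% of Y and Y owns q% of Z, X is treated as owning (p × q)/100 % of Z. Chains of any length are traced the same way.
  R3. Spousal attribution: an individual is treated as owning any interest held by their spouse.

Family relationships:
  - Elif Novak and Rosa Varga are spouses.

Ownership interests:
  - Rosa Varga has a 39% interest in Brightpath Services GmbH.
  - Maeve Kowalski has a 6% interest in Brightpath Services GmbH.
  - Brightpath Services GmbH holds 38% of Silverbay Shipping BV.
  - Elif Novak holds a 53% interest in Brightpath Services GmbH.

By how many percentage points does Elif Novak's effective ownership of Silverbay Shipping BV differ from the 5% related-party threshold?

29.96

By spousal attribution (R3), Elif Novak is treated as also owning Rosa Varga's interest in Brightpath Services GmbH, giving 53% + 39% = 92%.
Chain via Brightpath Services GmbH (R2): 92% × 38% = 34.96% of Silverbay Shipping BV.
34.96% exceeds the 5% threshold by 29.96 percentage points.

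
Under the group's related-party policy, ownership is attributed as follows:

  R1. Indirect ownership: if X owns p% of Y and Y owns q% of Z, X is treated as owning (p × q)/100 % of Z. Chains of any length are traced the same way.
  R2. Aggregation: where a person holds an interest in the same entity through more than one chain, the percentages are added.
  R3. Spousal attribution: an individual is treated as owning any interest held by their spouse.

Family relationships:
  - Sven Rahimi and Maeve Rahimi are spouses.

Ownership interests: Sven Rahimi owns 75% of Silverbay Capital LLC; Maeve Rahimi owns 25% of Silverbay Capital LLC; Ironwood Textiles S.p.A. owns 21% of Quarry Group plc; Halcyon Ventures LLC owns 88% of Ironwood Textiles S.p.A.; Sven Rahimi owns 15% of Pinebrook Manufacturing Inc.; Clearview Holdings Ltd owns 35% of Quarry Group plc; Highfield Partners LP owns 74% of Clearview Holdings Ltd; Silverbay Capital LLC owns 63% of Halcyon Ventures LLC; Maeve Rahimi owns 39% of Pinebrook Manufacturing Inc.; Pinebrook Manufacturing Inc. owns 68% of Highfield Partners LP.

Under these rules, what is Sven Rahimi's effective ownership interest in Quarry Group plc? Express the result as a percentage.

21.15288%

By spousal attribution (R3), Sven Rahimi is treated as also owning Maeve Rahimi's interest in Pinebrook Manufacturing Inc, giving 15% + 39% = 54%.
By spousal attribution (R3), Sven Rahimi is treated as also owning Maeve Rahimi's interest in Silverbay Capital LLC, giving 75% + 25% = 100%.
Chain via Pinebrook Manufacturing Inc. → Highfield Partners LP → Clearview Holdings Ltd (R1): 54% × 68% × 74% × 35% = 9.51048% of Quarry Group plc.
Chain via Silverbay Capital LLC → Halcyon Ventures LLC → Ironwood Textiles S.p.A. (R1): 100% × 63% × 88% × 21% = 11.6424% of Quarry Group plc.
Aggregating (R2): 9.51048% + 11.6424% = 21.15288%.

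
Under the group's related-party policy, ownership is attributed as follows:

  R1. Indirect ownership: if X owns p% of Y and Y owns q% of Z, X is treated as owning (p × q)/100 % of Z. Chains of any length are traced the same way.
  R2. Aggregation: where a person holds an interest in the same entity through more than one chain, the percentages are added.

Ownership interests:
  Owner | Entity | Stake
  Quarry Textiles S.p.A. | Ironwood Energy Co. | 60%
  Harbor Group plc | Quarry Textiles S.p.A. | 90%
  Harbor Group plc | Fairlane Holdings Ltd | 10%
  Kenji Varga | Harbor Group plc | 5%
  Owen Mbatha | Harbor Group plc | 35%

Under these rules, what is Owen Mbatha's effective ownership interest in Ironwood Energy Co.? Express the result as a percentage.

18.9%

Chain via Harbor Group plc → Quarry Textiles S.p.A. (R1): 35% × 90% × 60% = 18.9% of Ironwood Energy Co.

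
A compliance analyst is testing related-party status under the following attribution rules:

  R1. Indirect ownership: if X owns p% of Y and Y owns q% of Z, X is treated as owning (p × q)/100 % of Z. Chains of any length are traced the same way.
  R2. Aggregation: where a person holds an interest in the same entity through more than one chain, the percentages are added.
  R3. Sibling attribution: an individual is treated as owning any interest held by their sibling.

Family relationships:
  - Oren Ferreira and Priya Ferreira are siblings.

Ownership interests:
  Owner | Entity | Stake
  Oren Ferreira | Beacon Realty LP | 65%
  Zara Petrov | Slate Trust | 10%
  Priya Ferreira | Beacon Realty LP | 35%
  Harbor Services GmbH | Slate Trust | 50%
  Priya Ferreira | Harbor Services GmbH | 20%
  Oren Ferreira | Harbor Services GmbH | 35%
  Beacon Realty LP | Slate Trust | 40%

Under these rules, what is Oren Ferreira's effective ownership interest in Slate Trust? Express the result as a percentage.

By sibling attribution (R3), Oren Ferreira is treated as also owning Priya Ferreira's interest in Harbor Services GmbH, giving 35% + 20% = 55%.
By sibling attribution (R3), Oren Ferreira is treated as also owning Priya Ferreira's interest in Beacon Realty LP, giving 65% + 35% = 100%.
Chain via Harbor Services GmbH (R1): 55% × 50% = 27.5% of Slate Trust.
Chain via Beacon Realty LP (R1): 100% × 40% = 40% of Slate Trust.
Aggregating (R2): 27.5% + 40% = 67.5%.

67.5%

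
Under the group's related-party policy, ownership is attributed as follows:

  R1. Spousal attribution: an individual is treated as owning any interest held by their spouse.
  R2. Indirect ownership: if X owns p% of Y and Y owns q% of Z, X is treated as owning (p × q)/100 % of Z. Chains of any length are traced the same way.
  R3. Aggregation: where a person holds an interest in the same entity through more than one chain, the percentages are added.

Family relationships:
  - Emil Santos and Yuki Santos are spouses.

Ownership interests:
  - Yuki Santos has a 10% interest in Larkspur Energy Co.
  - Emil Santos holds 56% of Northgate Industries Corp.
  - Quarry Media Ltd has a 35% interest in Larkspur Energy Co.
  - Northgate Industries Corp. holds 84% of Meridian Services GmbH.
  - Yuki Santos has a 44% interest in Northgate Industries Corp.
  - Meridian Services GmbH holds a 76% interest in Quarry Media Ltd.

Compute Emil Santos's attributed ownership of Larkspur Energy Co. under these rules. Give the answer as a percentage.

By spousal attribution (R1), Emil Santos is treated as also owning Yuki Santos's interest in Northgate Industries Corp, giving 56% + 44% = 100%.
By spousal attribution (R1), Emil Santos is treated as owning Yuki Santos's 10% interest in Larkspur Energy Co.
Chain via Northgate Industries Corp. → Meridian Services GmbH → Quarry Media Ltd (R2): 100% × 84% × 76% × 35% = 22.344% of Larkspur Energy Co.
Direct interest in Larkspur Energy Co: 10%.
Aggregating (R3): 22.344% + 10% = 32.344%.

32.344%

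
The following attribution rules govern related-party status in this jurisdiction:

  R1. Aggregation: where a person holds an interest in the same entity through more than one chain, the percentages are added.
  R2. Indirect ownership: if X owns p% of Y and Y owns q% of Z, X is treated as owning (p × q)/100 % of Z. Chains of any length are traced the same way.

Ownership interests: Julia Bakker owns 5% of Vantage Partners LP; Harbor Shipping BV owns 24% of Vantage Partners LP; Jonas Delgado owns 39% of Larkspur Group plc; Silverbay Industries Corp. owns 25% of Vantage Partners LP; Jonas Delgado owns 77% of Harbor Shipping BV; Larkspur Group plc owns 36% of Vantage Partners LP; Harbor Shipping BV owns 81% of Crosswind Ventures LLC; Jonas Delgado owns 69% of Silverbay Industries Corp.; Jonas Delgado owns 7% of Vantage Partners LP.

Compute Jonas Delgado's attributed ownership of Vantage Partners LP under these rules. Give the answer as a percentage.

Chain via Silverbay Industries Corp. (R2): 69% × 25% = 17.25% of Vantage Partners LP.
Chain via Larkspur Group plc (R2): 39% × 36% = 14.04% of Vantage Partners LP.
Chain via Harbor Shipping BV (R2): 77% × 24% = 18.48% of Vantage Partners LP.
Direct interest in Vantage Partners LP: 7%.
Aggregating (R1): 17.25% + 14.04% + 18.48% + 7% = 56.77%.

56.77%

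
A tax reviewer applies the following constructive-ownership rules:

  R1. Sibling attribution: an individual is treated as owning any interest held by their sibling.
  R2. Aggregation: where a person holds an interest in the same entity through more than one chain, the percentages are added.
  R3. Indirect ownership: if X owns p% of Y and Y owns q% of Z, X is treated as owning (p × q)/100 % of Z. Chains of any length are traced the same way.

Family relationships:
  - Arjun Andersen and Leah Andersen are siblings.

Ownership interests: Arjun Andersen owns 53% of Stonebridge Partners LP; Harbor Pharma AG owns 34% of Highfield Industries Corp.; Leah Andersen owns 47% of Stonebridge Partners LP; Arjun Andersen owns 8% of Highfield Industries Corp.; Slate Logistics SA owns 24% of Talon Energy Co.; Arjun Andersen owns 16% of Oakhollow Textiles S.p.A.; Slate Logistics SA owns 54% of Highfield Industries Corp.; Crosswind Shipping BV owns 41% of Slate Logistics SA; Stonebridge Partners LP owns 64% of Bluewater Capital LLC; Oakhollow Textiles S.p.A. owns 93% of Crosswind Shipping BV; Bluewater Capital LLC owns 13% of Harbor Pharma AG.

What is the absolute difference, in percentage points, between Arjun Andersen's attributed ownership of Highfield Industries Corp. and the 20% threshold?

By sibling attribution (R1), Arjun Andersen is treated as also owning Leah Andersen's interest in Stonebridge Partners LP, giving 53% + 47% = 100%.
Chain via Oakhollow Textiles S.p.A. → Crosswind Shipping BV → Slate Logistics SA (R3): 16% × 93% × 41% × 54% = 3.294432% of Highfield Industries Corp.
Chain via Stonebridge Partners LP → Bluewater Capital LLC → Harbor Pharma AG (R3): 100% × 64% × 13% × 34% = 2.8288% of Highfield Industries Corp.
Direct interest in Highfield Industries Corp: 8%.
Aggregating (R2): 3.294432% + 2.8288% + 8% = 14.123232%.
14.123232% falls short of the 20% threshold by 5.876768 percentage points.

5.876768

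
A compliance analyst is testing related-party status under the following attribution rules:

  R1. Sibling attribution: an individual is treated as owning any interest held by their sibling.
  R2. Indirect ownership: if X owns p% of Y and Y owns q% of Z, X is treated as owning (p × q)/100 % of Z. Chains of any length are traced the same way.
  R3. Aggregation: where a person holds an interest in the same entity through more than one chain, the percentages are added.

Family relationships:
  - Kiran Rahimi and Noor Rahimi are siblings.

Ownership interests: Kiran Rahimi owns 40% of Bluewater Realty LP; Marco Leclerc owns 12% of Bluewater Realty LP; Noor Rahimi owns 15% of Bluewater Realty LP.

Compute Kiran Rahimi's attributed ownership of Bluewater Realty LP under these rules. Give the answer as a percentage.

By sibling attribution (R1), Kiran Rahimi is treated as also owning Noor Rahimi's interest in Bluewater Realty LP, giving 40% + 15% = 55%.
Direct interest in Bluewater Realty LP: 55%.

55%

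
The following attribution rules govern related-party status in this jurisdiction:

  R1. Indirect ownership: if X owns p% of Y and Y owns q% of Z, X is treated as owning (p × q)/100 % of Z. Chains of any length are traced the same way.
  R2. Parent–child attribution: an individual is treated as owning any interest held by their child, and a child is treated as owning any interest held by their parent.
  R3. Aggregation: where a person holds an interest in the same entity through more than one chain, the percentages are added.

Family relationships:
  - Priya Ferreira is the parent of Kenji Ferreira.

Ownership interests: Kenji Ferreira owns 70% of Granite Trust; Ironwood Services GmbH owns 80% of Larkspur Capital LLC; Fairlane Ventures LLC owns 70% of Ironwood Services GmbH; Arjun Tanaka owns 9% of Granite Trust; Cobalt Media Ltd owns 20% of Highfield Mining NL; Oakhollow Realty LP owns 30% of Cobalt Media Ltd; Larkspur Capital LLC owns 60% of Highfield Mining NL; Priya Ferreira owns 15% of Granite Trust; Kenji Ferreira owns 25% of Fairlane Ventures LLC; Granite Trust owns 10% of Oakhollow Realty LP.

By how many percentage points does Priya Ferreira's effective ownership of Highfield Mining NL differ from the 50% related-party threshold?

41.09

By parent–child attribution (R2), Priya Ferreira is treated as also owning Kenji Ferreira's interest in Granite Trust, giving 15% + 70% = 85%.
By parent–child attribution (R2), Priya Ferreira is treated as owning Kenji Ferreira's 25% interest in Fairlane Ventures LLC.
Chain via Granite Trust → Oakhollow Realty LP → Cobalt Media Ltd (R1): 85% × 10% × 30% × 20% = 0.51% of Highfield Mining NL.
Chain via Fairlane Ventures LLC → Ironwood Services GmbH → Larkspur Capital LLC (R1): 25% × 70% × 80% × 60% = 8.4% of Highfield Mining NL.
Aggregating (R3): 0.51% + 8.4% = 8.91%.
8.91% falls short of the 50% threshold by 41.09 percentage points.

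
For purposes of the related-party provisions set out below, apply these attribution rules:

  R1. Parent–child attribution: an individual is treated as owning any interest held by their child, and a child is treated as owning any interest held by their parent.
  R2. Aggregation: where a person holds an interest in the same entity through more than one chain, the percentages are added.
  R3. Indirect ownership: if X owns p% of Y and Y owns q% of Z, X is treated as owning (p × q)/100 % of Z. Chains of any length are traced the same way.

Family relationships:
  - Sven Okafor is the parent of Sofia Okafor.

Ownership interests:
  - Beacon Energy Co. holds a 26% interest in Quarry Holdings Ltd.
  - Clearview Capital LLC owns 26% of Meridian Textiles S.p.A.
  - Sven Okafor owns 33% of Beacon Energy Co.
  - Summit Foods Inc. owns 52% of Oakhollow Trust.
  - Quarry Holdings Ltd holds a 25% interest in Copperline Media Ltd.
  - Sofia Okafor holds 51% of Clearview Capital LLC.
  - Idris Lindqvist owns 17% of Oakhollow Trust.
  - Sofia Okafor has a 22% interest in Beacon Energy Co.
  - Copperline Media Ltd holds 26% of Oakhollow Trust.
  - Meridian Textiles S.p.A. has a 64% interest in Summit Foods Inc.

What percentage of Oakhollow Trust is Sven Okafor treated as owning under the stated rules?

By parent–child attribution (R1), Sven Okafor is treated as also owning Sofia Okafor's interest in Beacon Energy Co, giving 33% + 22% = 55%.
By parent–child attribution (R1), Sven Okafor is treated as owning Sofia Okafor's 51% interest in Clearview Capital LLC.
Chain via Beacon Energy Co. → Quarry Holdings Ltd → Copperline Media Ltd (R3): 55% × 26% × 25% × 26% = 0.9295% of Oakhollow Trust.
Chain via Clearview Capital LLC → Meridian Textiles S.p.A. → Summit Foods Inc. (R3): 51% × 26% × 64% × 52% = 4.412928% of Oakhollow Trust.
Aggregating (R2): 0.9295% + 4.412928% = 5.342428%.

5.342428%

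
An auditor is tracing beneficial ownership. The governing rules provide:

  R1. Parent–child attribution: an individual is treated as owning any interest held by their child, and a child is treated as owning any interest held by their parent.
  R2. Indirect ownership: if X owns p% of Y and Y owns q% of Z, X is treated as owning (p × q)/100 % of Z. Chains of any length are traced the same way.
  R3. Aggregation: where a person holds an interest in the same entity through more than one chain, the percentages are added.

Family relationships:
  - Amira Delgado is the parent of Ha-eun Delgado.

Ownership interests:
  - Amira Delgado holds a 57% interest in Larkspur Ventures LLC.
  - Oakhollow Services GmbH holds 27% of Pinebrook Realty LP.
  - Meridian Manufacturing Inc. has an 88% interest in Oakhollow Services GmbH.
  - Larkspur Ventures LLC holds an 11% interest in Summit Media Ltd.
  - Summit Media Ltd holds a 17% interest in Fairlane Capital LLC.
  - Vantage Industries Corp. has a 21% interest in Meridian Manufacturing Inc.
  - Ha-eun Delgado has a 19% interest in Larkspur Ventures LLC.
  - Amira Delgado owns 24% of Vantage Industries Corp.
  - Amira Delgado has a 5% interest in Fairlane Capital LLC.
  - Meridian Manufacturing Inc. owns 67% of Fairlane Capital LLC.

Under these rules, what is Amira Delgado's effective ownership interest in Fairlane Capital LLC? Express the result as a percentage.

By parent–child attribution (R1), Amira Delgado is treated as also owning Ha-eun Delgado's interest in Larkspur Ventures LLC, giving 57% + 19% = 76%.
Chain via Vantage Industries Corp. → Meridian Manufacturing Inc. (R2): 24% × 21% × 67% = 3.3768% of Fairlane Capital LLC.
Chain via Larkspur Ventures LLC → Summit Media Ltd (R2): 76% × 11% × 17% = 1.4212% of Fairlane Capital LLC.
Direct interest in Fairlane Capital LLC: 5%.
Aggregating (R3): 3.3768% + 1.4212% + 5% = 9.798%.

9.798%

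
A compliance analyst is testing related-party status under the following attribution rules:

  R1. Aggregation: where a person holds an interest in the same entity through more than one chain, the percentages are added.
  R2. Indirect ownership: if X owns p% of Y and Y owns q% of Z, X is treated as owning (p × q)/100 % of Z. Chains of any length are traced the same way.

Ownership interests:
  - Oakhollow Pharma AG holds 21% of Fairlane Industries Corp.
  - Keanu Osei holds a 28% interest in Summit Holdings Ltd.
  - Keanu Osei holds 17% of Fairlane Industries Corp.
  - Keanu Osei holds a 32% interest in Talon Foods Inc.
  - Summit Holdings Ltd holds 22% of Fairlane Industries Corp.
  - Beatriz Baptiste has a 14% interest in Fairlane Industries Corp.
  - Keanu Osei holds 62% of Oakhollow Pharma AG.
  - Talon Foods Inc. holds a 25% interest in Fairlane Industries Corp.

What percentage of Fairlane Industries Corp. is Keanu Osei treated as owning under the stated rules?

44.18%

Chain via Oakhollow Pharma AG (R2): 62% × 21% = 13.02% of Fairlane Industries Corp.
Chain via Summit Holdings Ltd (R2): 28% × 22% = 6.16% of Fairlane Industries Corp.
Chain via Talon Foods Inc. (R2): 32% × 25% = 8% of Fairlane Industries Corp.
Direct interest in Fairlane Industries Corp: 17%.
Aggregating (R1): 13.02% + 6.16% + 8% + 17% = 44.18%.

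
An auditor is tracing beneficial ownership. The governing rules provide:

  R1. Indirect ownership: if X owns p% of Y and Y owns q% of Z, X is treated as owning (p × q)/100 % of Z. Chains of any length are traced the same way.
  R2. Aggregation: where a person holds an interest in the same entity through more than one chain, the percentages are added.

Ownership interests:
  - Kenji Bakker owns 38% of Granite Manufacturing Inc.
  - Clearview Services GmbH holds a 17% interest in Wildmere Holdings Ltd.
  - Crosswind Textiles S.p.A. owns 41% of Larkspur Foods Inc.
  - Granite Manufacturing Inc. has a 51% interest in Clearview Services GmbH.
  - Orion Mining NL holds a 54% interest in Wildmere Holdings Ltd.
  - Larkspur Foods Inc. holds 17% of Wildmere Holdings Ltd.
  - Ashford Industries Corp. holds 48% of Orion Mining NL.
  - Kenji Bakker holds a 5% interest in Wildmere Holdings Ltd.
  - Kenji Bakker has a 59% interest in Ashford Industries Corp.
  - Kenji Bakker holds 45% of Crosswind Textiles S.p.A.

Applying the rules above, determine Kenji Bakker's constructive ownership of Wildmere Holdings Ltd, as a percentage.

Chain via Crosswind Textiles S.p.A. → Larkspur Foods Inc. (R1): 45% × 41% × 17% = 3.1365% of Wildmere Holdings Ltd.
Chain via Granite Manufacturing Inc. → Clearview Services GmbH (R1): 38% × 51% × 17% = 3.2946% of Wildmere Holdings Ltd.
Chain via Ashford Industries Corp. → Orion Mining NL (R1): 59% × 48% × 54% = 15.2928% of Wildmere Holdings Ltd.
Direct interest in Wildmere Holdings Ltd: 5%.
Aggregating (R2): 3.1365% + 3.2946% + 15.2928% + 5% = 26.7239%.

26.7239%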